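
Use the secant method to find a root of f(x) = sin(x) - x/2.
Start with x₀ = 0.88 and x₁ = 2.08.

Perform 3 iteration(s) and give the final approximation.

f(x) = sin(x) - x/2
x₀ = 0.88, x₁ = 2.08

Secant formula: x_{n+1} = x_n - f(x_n)(x_n - x_{n-1})/(f(x_n) - f(x_{n-1}))

Iteration 1:
  f(0.880000) = 0.330739
  f(2.080000) = -0.166867
  x_2 = 2.080000 - (-0.166867)×(2.080000 - 0.880000)/(-0.166867 - 0.330739)
       = 1.677592
Iteration 2:
  f(2.080000) = -0.166867
  f(1.677592) = 0.155507
  x_3 = 1.677592 - 0.155507×(1.677592 - 2.080000)/(0.155507 - (-0.166867))
       = 1.871706
Iteration 3:
  f(1.677592) = 0.155507
  f(1.871706) = 0.019214
  x_4 = 1.871706 - 0.019214×(1.871706 - 1.677592)/(0.019214 - 0.155507)
       = 1.899072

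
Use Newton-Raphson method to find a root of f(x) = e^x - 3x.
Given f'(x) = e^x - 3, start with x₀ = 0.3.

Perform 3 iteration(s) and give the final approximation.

f(x) = e^x - 3x
f'(x) = e^x - 3
x₀ = 0.3

Newton-Raphson formula: x_{n+1} = x_n - f(x_n)/f'(x_n)

Iteration 1:
  f(0.300000) = 0.449859
  f'(0.300000) = -1.650141
  x_1 = 0.300000 - 0.449859/(-1.650141) = 0.572618
Iteration 2:
  f(0.572618) = 0.055048
  f'(0.572618) = -1.227097
  x_2 = 0.572618 - 0.055048/(-1.227097) = 0.617479
Iteration 3:
  f(0.617479) = 0.001811
  f'(0.617479) = -1.145753
  x_3 = 0.617479 - 0.001811/(-1.145753) = 0.619059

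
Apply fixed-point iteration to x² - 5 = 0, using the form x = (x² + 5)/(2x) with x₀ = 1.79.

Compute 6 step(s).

Equation: x² - 5 = 0
Fixed-point form: x = (x² + 5)/(2x)
x₀ = 1.79

x_1 = g(1.790000) = 2.291648
x_2 = g(2.291648) = 2.236742
x_3 = g(2.236742) = 2.236068
x_4 = g(2.236068) = 2.236068
x_5 = g(2.236068) = 2.236068
x_6 = g(2.236068) = 2.236068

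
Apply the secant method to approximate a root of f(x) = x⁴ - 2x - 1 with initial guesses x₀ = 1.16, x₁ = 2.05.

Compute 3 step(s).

f(x) = x⁴ - 2x - 1
x₀ = 1.16, x₁ = 2.05

Secant formula: x_{n+1} = x_n - f(x_n)(x_n - x_{n-1})/(f(x_n) - f(x_{n-1}))

Iteration 1:
  f(1.160000) = -1.509361
  f(2.050000) = 12.561006
  x_2 = 2.050000 - 12.561006×(2.050000 - 1.160000)/(12.561006 - (-1.509361))
       = 1.255472
Iteration 2:
  f(2.050000) = 12.561006
  f(1.255472) = -1.026504
  x_3 = 1.255472 - (-1.026504)×(1.255472 - 2.050000)/(-1.026504 - 12.561006)
       = 1.315497
Iteration 3:
  f(1.255472) = -1.026504
  f(1.315497) = -0.636252
  x_4 = 1.315497 - (-0.636252)×(1.315497 - 1.255472)/(-0.636252 - (-1.026504))
       = 1.413359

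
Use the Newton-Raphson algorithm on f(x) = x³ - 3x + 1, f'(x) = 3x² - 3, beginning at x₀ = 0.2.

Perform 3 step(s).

f(x) = x³ - 3x + 1
f'(x) = 3x² - 3
x₀ = 0.2

Newton-Raphson formula: x_{n+1} = x_n - f(x_n)/f'(x_n)

Iteration 1:
  f(0.200000) = 0.408000
  f'(0.200000) = -2.880000
  x_1 = 0.200000 - 0.408000/(-2.880000) = 0.341667
Iteration 2:
  f(0.341667) = 0.014885
  f'(0.341667) = -2.649792
  x_2 = 0.341667 - 0.014885/(-2.649792) = 0.347284
Iteration 3:
  f(0.347284) = 0.000033
  f'(0.347284) = -2.638181
  x_3 = 0.347284 - 0.000033/(-2.638181) = 0.347296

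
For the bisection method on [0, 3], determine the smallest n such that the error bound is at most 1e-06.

We need (b-a)/2^n ≤ 1e-06
(3 - 0)/2^n ≤ 1e-06
3/2^n ≤ 1e-06
2^n ≥ 3000000
n ≥ log₂(3000000) = 21.52
n ≥ 22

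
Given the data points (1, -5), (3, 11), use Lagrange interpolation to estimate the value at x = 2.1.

Lagrange interpolation formula:
P(x) = Σ yᵢ × Lᵢ(x)
where Lᵢ(x) = Π_{j≠i} (x - xⱼ)/(xᵢ - xⱼ)

L_0(2.1) = (2.1 - 3)/(1 - 3) = 0.450000
L_1(2.1) = (2.1 - 1)/(3 - 1) = 0.550000

P(2.1) = (-5)×L_0(2.1) + 11×L_1(2.1)
P(2.1) = 3.800000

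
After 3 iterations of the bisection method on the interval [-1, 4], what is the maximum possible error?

Bisection error bound: |error| ≤ (b-a)/2^n
|error| ≤ (4 - (-1))/2^3 = 5/2^3
|error| ≤ 0.6250000000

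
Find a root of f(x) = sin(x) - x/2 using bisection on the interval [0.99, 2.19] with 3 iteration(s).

f(x) = sin(x) - x/2
Initial interval: [0.99, 2.19]

Iteration 1:
  c_1 = (0.990000 + 2.190000)/2 = 1.590000
  f(c_1) = f(1.590000) = 0.204816
  f(a) × f(c) ≥ 0, new interval: [1.590000, 2.190000]
Iteration 2:
  c_2 = (1.590000 + 2.190000)/2 = 1.890000
  f(c_2) = f(1.890000) = 0.004486
  f(a) × f(c) ≥ 0, new interval: [1.890000, 2.190000]
Iteration 3:
  c_3 = (1.890000 + 2.190000)/2 = 2.040000
  f(c_3) = f(2.040000) = -0.128071
  f(a) × f(c) < 0, new interval: [1.890000, 2.040000]

After 3 iteration(s), the approximation is c_3 = 2.040000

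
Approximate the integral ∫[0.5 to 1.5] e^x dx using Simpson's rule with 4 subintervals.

f(x) = e^x
a = 0.5, b = 1.5, n = 4
h = (b - a)/n = 0.250000

Simpson's rule: (h/3)[f(x₀) + 4f(x₁) + 2f(x₂) + ... + f(xₙ)]

x_0 = 0.5000, f(x_0) = 1.648721, coefficient = 1
x_1 = 0.7500, f(x_1) = 2.117000, coefficient = 4
x_2 = 1.0000, f(x_2) = 2.718282, coefficient = 2
x_3 = 1.2500, f(x_3) = 3.490343, coefficient = 4
x_4 = 1.5000, f(x_4) = 4.481689, coefficient = 1

I ≈ (0.250000/3) × 33.996346 = 2.833029
Exact value: 2.832968
Error: 0.000061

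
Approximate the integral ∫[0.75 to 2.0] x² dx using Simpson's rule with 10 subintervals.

f(x) = x²
a = 0.75, b = 2.0, n = 10
h = (b - a)/n = 0.125000

Simpson's rule: (h/3)[f(x₀) + 4f(x₁) + 2f(x₂) + ... + f(xₙ)]

x_0 = 0.7500, f(x_0) = 0.562500, coefficient = 1
x_1 = 0.8750, f(x_1) = 0.765625, coefficient = 4
x_2 = 1.0000, f(x_2) = 1.000000, coefficient = 2
x_3 = 1.1250, f(x_3) = 1.265625, coefficient = 4
x_4 = 1.2500, f(x_4) = 1.562500, coefficient = 2
x_5 = 1.3750, f(x_5) = 1.890625, coefficient = 4
x_6 = 1.5000, f(x_6) = 2.250000, coefficient = 2
x_7 = 1.6250, f(x_7) = 2.640625, coefficient = 4
x_8 = 1.7500, f(x_8) = 3.062500, coefficient = 2
x_9 = 1.8750, f(x_9) = 3.515625, coefficient = 4
x_10 = 2.0000, f(x_10) = 4.000000, coefficient = 1

I ≈ (0.125000/3) × 60.625000 = 2.526042
Exact value: 2.526042
Error: 0.000000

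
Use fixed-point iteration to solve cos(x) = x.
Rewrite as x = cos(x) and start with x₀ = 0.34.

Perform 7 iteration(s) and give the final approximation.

Equation: cos(x) = x
Fixed-point form: x = cos(x)
x₀ = 0.34

x_1 = g(0.340000) = 0.942755
x_2 = g(0.942755) = 0.587561
x_3 = g(0.587561) = 0.832295
x_4 = g(0.832295) = 0.673180
x_5 = g(0.673180) = 0.781843
x_6 = g(0.781843) = 0.709616
x_7 = g(0.709616) = 0.758612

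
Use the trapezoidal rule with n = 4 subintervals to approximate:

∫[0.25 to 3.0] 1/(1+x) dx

f(x) = 1/(1+x)
a = 0.25, b = 3.0, n = 4
h = (b - a)/n = 0.687500

Trapezoidal rule: (h/2)[f(x₀) + 2f(x₁) + 2f(x₂) + ... + f(xₙ)]

x_0 = 0.2500, f(x_0) = 0.800000, coefficient = 1
x_1 = 0.9375, f(x_1) = 0.516129, coefficient = 2
x_2 = 1.6250, f(x_2) = 0.380952, coefficient = 2
x_3 = 2.3125, f(x_3) = 0.301887, coefficient = 2
x_4 = 3.0000, f(x_4) = 0.250000, coefficient = 1

I ≈ (0.687500/2) × 3.447936 = 1.185228
Exact value: 1.163151
Error: 0.022077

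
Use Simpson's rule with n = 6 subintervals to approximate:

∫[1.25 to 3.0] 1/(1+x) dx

f(x) = 1/(1+x)
a = 1.25, b = 3.0, n = 6
h = (b - a)/n = 0.291667

Simpson's rule: (h/3)[f(x₀) + 4f(x₁) + 2f(x₂) + ... + f(xₙ)]

x_0 = 1.2500, f(x_0) = 0.444444, coefficient = 1
x_1 = 1.5417, f(x_1) = 0.393443, coefficient = 4
x_2 = 1.8333, f(x_2) = 0.352941, coefficient = 2
x_3 = 2.1250, f(x_3) = 0.320000, coefficient = 4
x_4 = 2.4167, f(x_4) = 0.292683, coefficient = 2
x_5 = 2.7083, f(x_5) = 0.269663, coefficient = 4
x_6 = 3.0000, f(x_6) = 0.250000, coefficient = 1

I ≈ (0.291667/3) × 5.918115 = 0.575372
Exact value: 0.575364
Error: 0.000008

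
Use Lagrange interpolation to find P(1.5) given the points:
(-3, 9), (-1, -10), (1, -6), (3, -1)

Lagrange interpolation formula:
P(x) = Σ yᵢ × Lᵢ(x)
where Lᵢ(x) = Π_{j≠i} (x - xⱼ)/(xᵢ - xⱼ)

L_0(1.5) = (1.5 - (-1))/(-3 - (-1)) × (1.5 - 1)/(-3 - 1) × (1.5 - 3)/(-3 - 3) = 0.039062
L_1(1.5) = (1.5 - (-3))/(-1 - (-3)) × (1.5 - 1)/(-1 - 1) × (1.5 - 3)/(-1 - 3) = -0.210938
L_2(1.5) = (1.5 - (-3))/(1 - (-3)) × (1.5 - (-1))/(1 - (-1)) × (1.5 - 3)/(1 - 3) = 1.054688
L_3(1.5) = (1.5 - (-3))/(3 - (-3)) × (1.5 - (-1))/(3 - (-1)) × (1.5 - 1)/(3 - 1) = 0.117188

P(1.5) = 9×L_0(1.5) + (-10)×L_1(1.5) + (-6)×L_2(1.5) + (-1)×L_3(1.5)
P(1.5) = -3.984375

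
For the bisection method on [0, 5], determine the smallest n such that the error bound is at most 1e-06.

We need (b-a)/2^n ≤ 1e-06
(5 - 0)/2^n ≤ 1e-06
5/2^n ≤ 1e-06
2^n ≥ 5000000
n ≥ log₂(5000000) = 22.25
n ≥ 23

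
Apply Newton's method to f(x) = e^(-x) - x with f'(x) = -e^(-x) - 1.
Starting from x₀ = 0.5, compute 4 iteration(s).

f(x) = e^(-x) - x
f'(x) = -e^(-x) - 1
x₀ = 0.5

Newton-Raphson formula: x_{n+1} = x_n - f(x_n)/f'(x_n)

Iteration 1:
  f(0.500000) = 0.106531
  f'(0.500000) = -1.606531
  x_1 = 0.500000 - 0.106531/(-1.606531) = 0.566311
Iteration 2:
  f(0.566311) = 0.001305
  f'(0.566311) = -1.567616
  x_2 = 0.566311 - 0.001305/(-1.567616) = 0.567143
Iteration 3:
  f(0.567143) = 0.000000
  f'(0.567143) = -1.567143
  x_3 = 0.567143 - 0.000000/(-1.567143) = 0.567143
Iteration 4:
  f(0.567143) = 0.000000
  f'(0.567143) = -1.567143
  x_4 = 0.567143 - 0.000000/(-1.567143) = 0.567143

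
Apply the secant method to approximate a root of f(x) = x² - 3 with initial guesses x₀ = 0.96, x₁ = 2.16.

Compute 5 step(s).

f(x) = x² - 3
x₀ = 0.96, x₁ = 2.16

Secant formula: x_{n+1} = x_n - f(x_n)(x_n - x_{n-1})/(f(x_n) - f(x_{n-1}))

Iteration 1:
  f(0.960000) = -2.078400
  f(2.160000) = 1.665600
  x_2 = 2.160000 - 1.665600×(2.160000 - 0.960000)/(1.665600 - (-2.078400))
       = 1.626154
Iteration 2:
  f(2.160000) = 1.665600
  f(1.626154) = -0.355624
  x_3 = 1.626154 - (-0.355624)×(1.626154 - 2.160000)/(-0.355624 - 1.665600)
       = 1.720081
Iteration 3:
  f(1.626154) = -0.355624
  f(1.720081) = -0.041320
  x_4 = 1.720081 - (-0.041320)×(1.720081 - 1.626154)/(-0.041320 - (-0.355624))
       = 1.732430
Iteration 4:
  f(1.720081) = -0.041320
  f(1.732430) = 0.001312
  x_5 = 1.732430 - 0.001312×(1.732430 - 1.720081)/(0.001312 - (-0.041320))
       = 1.732049
Iteration 5:
  f(1.732430) = 0.001312
  f(1.732049) = -0.000005
  x_6 = 1.732049 - (-0.000005)×(1.732049 - 1.732430)/(-0.000005 - 0.001312)
       = 1.732051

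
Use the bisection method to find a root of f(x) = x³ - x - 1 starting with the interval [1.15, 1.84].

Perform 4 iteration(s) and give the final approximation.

f(x) = x³ - x - 1
Initial interval: [1.15, 1.84]

Iteration 1:
  c_1 = (1.150000 + 1.840000)/2 = 1.495000
  f(c_1) = f(1.495000) = 0.846362
  f(a) × f(c) < 0, new interval: [1.150000, 1.495000]
Iteration 2:
  c_2 = (1.150000 + 1.495000)/2 = 1.322500
  f(c_2) = f(1.322500) = -0.009439
  f(a) × f(c) ≥ 0, new interval: [1.322500, 1.495000]
Iteration 3:
  c_3 = (1.322500 + 1.495000)/2 = 1.408750
  f(c_3) = f(1.408750) = 0.387022
  f(a) × f(c) < 0, new interval: [1.322500, 1.408750]
Iteration 4:
  c_4 = (1.322500 + 1.408750)/2 = 1.365625
  f(c_4) = f(1.365625) = 0.181172
  f(a) × f(c) < 0, new interval: [1.322500, 1.365625]

After 4 iteration(s), the approximation is c_4 = 1.365625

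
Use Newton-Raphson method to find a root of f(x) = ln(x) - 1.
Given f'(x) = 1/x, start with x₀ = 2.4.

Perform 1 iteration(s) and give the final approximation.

f(x) = ln(x) - 1
f'(x) = 1/x
x₀ = 2.4

Newton-Raphson formula: x_{n+1} = x_n - f(x_n)/f'(x_n)

Iteration 1:
  f(2.400000) = -0.124531
  f'(2.400000) = 0.416667
  x_1 = 2.400000 - (-0.124531)/0.416667 = 2.698875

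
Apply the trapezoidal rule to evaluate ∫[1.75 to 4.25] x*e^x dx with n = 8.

f(x) = x*e^x
a = 1.75, b = 4.25, n = 8
h = (b - a)/n = 0.312500

Trapezoidal rule: (h/2)[f(x₀) + 2f(x₁) + 2f(x₂) + ... + f(xₙ)]

x_0 = 1.7500, f(x_0) = 10.070555, coefficient = 1
x_1 = 2.0625, f(x_1) = 16.222819, coefficient = 2
x_2 = 2.3750, f(x_2) = 25.533656, coefficient = 2
x_3 = 2.6875, f(x_3) = 39.492524, coefficient = 2
x_4 = 3.0000, f(x_4) = 60.256611, coefficient = 2
x_5 = 3.3125, f(x_5) = 90.940295, coefficient = 2
x_6 = 3.6250, f(x_6) = 136.027121, coefficient = 2
x_7 = 3.9375, f(x_7) = 201.955223, coefficient = 2
x_8 = 4.2500, f(x_8) = 297.948002, coefficient = 1

I ≈ (0.312500/2) × 1448.875057 = 226.386728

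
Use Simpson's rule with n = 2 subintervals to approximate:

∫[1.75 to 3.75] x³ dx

f(x) = x³
a = 1.75, b = 3.75, n = 2
h = (b - a)/n = 1.000000

Simpson's rule: (h/3)[f(x₀) + 4f(x₁) + 2f(x₂) + ... + f(xₙ)]

x_0 = 1.7500, f(x_0) = 5.359375, coefficient = 1
x_1 = 2.7500, f(x_1) = 20.796875, coefficient = 4
x_2 = 3.7500, f(x_2) = 52.734375, coefficient = 1

I ≈ (1.000000/3) × 141.281250 = 47.093750
Exact value: 47.093750
Error: 0.000000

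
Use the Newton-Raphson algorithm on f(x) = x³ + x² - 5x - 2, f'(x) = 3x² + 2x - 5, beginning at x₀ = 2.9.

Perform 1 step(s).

f(x) = x³ + x² - 5x - 2
f'(x) = 3x² + 2x - 5
x₀ = 2.9

Newton-Raphson formula: x_{n+1} = x_n - f(x_n)/f'(x_n)

Iteration 1:
  f(2.900000) = 16.299000
  f'(2.900000) = 26.030000
  x_1 = 2.900000 - 16.299000/26.030000 = 2.273838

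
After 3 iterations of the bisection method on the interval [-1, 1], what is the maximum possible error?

Bisection error bound: |error| ≤ (b-a)/2^n
|error| ≤ (1 - (-1))/2^3 = 2/2^3
|error| ≤ 0.2500000000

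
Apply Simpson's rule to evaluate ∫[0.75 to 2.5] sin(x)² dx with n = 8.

f(x) = sin(x)²
a = 0.75, b = 2.5, n = 8
h = (b - a)/n = 0.218750

Simpson's rule: (h/3)[f(x₀) + 4f(x₁) + 2f(x₂) + ... + f(xₙ)]

x_0 = 0.7500, f(x_0) = 0.464631, coefficient = 1
x_1 = 0.9688, f(x_1) = 0.679270, coefficient = 4
x_2 = 1.1875, f(x_2) = 0.860139, coefficient = 2
x_3 = 1.4062, f(x_3) = 0.973168, coefficient = 4
x_4 = 1.6250, f(x_4) = 0.997065, coefficient = 2
x_5 = 1.8438, f(x_5) = 0.927328, coefficient = 4
x_6 = 2.0625, f(x_6) = 0.777095, coefficient = 2
x_7 = 2.2812, f(x_7) = 0.574664, coefficient = 4
x_8 = 2.5000, f(x_8) = 0.358169, coefficient = 1

I ≈ (0.218750/3) × 18.709120 = 1.364207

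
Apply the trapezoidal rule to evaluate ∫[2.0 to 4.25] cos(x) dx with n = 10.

f(x) = cos(x)
a = 2.0, b = 4.25, n = 10
h = (b - a)/n = 0.225000

Trapezoidal rule: (h/2)[f(x₀) + 2f(x₁) + 2f(x₂) + ... + f(xₙ)]

x_0 = 2.0000, f(x_0) = -0.416147, coefficient = 1
x_1 = 2.2250, f(x_1) = -0.608528, coefficient = 2
x_2 = 2.4500, f(x_2) = -0.770231, coefficient = 2
x_3 = 2.6750, f(x_3) = -0.893106, coefficient = 2
x_4 = 2.9000, f(x_4) = -0.970958, coefficient = 2
x_5 = 3.1250, f(x_5) = -0.999862, coefficient = 2
x_6 = 3.3500, f(x_6) = -0.978362, coefficient = 2
x_7 = 3.5750, f(x_7) = -0.907540, coefficient = 2
x_8 = 3.8000, f(x_8) = -0.790968, coefficient = 2
x_9 = 4.0250, f(x_9) = -0.634521, coefficient = 2
x_10 = 4.2500, f(x_10) = -0.446087, coefficient = 1

I ≈ (0.225000/2) × -15.970387 = -1.796669
Exact value: -1.804287
Error: 0.007618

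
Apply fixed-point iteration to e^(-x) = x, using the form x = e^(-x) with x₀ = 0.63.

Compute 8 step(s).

Equation: e^(-x) = x
Fixed-point form: x = e^(-x)
x₀ = 0.63

x_1 = g(0.630000) = 0.532592
x_2 = g(0.532592) = 0.587081
x_3 = g(0.587081) = 0.555948
x_4 = g(0.555948) = 0.573529
x_5 = g(0.573529) = 0.563533
x_6 = g(0.563533) = 0.569194
x_7 = g(0.569194) = 0.565981
x_8 = g(0.565981) = 0.567803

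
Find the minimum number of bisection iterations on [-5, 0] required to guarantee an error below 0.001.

We need (b-a)/2^n ≤ 0.001
(0 - (-5))/2^n ≤ 0.001
5/2^n ≤ 0.001
2^n ≥ 5000
n ≥ log₂(5000) = 12.29
n ≥ 13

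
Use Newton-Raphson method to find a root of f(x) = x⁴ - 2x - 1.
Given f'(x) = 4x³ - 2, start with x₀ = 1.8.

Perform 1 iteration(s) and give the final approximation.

f(x) = x⁴ - 2x - 1
f'(x) = 4x³ - 2
x₀ = 1.8

Newton-Raphson formula: x_{n+1} = x_n - f(x_n)/f'(x_n)

Iteration 1:
  f(1.800000) = 5.897600
  f'(1.800000) = 21.328000
  x_1 = 1.800000 - 5.897600/21.328000 = 1.523481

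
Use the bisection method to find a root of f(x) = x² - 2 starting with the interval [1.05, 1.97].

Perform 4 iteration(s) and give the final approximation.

f(x) = x² - 2
Initial interval: [1.05, 1.97]

Iteration 1:
  c_1 = (1.050000 + 1.970000)/2 = 1.510000
  f(c_1) = f(1.510000) = 0.280100
  f(a) × f(c) < 0, new interval: [1.050000, 1.510000]
Iteration 2:
  c_2 = (1.050000 + 1.510000)/2 = 1.280000
  f(c_2) = f(1.280000) = -0.361600
  f(a) × f(c) ≥ 0, new interval: [1.280000, 1.510000]
Iteration 3:
  c_3 = (1.280000 + 1.510000)/2 = 1.395000
  f(c_3) = f(1.395000) = -0.053975
  f(a) × f(c) ≥ 0, new interval: [1.395000, 1.510000]
Iteration 4:
  c_4 = (1.395000 + 1.510000)/2 = 1.452500
  f(c_4) = f(1.452500) = 0.109756
  f(a) × f(c) < 0, new interval: [1.395000, 1.452500]

After 4 iteration(s), the approximation is c_4 = 1.452500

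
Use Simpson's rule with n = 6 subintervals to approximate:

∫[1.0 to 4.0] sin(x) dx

f(x) = sin(x)
a = 1.0, b = 4.0, n = 6
h = (b - a)/n = 0.500000

Simpson's rule: (h/3)[f(x₀) + 4f(x₁) + 2f(x₂) + ... + f(xₙ)]

x_0 = 1.0000, f(x_0) = 0.841471, coefficient = 1
x_1 = 1.5000, f(x_1) = 0.997495, coefficient = 4
x_2 = 2.0000, f(x_2) = 0.909297, coefficient = 2
x_3 = 2.5000, f(x_3) = 0.598472, coefficient = 4
x_4 = 3.0000, f(x_4) = 0.141120, coefficient = 2
x_5 = 3.5000, f(x_5) = -0.350783, coefficient = 4
x_6 = 4.0000, f(x_6) = -0.756802, coefficient = 1

I ≈ (0.500000/3) × 7.166239 = 1.194373
Exact value: 1.193946
Error: 0.000427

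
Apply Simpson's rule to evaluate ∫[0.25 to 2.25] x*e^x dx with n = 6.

f(x) = x*e^x
a = 0.25, b = 2.25, n = 6
h = (b - a)/n = 0.333333

Simpson's rule: (h/3)[f(x₀) + 4f(x₁) + 2f(x₂) + ... + f(xₙ)]

x_0 = 0.2500, f(x_0) = 0.321006, coefficient = 1
x_1 = 0.5833, f(x_1) = 1.045334, coefficient = 4
x_2 = 0.9167, f(x_2) = 2.292528, coefficient = 2
x_3 = 1.2500, f(x_3) = 4.362929, coefficient = 4
x_4 = 1.5833, f(x_4) = 7.712679, coefficient = 2
x_5 = 1.9167, f(x_5) = 13.029998, coefficient = 4
x_6 = 2.2500, f(x_6) = 21.347406, coefficient = 1

I ≈ (0.333333/3) × 115.431872 = 12.825764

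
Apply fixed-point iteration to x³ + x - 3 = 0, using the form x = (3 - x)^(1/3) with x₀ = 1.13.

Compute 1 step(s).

Equation: x³ + x - 3 = 0
Fixed-point form: x = (3 - x)^(1/3)
x₀ = 1.13

x_1 = g(1.130000) = 1.232009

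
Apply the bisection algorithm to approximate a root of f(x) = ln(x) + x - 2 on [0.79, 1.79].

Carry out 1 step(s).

f(x) = ln(x) + x - 2
Initial interval: [0.79, 1.79]

Iteration 1:
  c_1 = (0.790000 + 1.790000)/2 = 1.290000
  f(c_1) = f(1.290000) = -0.455358
  f(a) × f(c) ≥ 0, new interval: [1.290000, 1.790000]

After 1 iteration(s), the approximation is c_1 = 1.290000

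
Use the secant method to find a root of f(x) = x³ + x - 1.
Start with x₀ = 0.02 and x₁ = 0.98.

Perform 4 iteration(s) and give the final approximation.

f(x) = x³ + x - 1
x₀ = 0.02, x₁ = 0.98

Secant formula: x_{n+1} = x_n - f(x_n)(x_n - x_{n-1})/(f(x_n) - f(x_{n-1}))

Iteration 1:
  f(0.020000) = -0.979992
  f(0.980000) = 0.921192
  x_2 = 0.980000 - 0.921192×(0.980000 - 0.020000)/(0.921192 - (-0.979992))
       = 0.514845
Iteration 2:
  f(0.980000) = 0.921192
  f(0.514845) = -0.348687
  x_3 = 0.514845 - (-0.348687)×(0.514845 - 0.980000)/(-0.348687 - 0.921192)
       = 0.642569
Iteration 3:
  f(0.514845) = -0.348687
  f(0.642569) = -0.092118
  x_4 = 0.642569 - (-0.092118)×(0.642569 - 0.514845)/(-0.092118 - (-0.348687))
       = 0.688426
Iteration 4:
  f(0.642569) = -0.092118
  f(0.688426) = 0.014693
  x_5 = 0.688426 - 0.014693×(0.688426 - 0.642569)/(0.014693 - (-0.092118))
       = 0.682118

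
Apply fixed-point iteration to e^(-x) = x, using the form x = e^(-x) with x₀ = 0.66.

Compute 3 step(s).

Equation: e^(-x) = x
Fixed-point form: x = e^(-x)
x₀ = 0.66

x_1 = g(0.660000) = 0.516851
x_2 = g(0.516851) = 0.596395
x_3 = g(0.596395) = 0.550793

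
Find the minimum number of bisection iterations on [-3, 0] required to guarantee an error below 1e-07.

We need (b-a)/2^n ≤ 1e-07
(0 - (-3))/2^n ≤ 1e-07
3/2^n ≤ 1e-07
2^n ≥ 30000000
n ≥ log₂(30000000) = 24.84
n ≥ 25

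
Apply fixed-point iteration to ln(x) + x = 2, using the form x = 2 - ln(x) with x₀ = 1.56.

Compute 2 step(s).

Equation: ln(x) + x = 2
Fixed-point form: x = 2 - ln(x)
x₀ = 1.56

x_1 = g(1.560000) = 1.555314
x_2 = g(1.555314) = 1.558322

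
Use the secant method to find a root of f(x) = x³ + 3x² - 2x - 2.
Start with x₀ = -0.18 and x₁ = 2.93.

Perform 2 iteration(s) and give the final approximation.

f(x) = x³ + 3x² - 2x - 2
x₀ = -0.18, x₁ = 2.93

Secant formula: x_{n+1} = x_n - f(x_n)(x_n - x_{n-1})/(f(x_n) - f(x_{n-1}))

Iteration 1:
  f(-0.180000) = -1.548632
  f(2.930000) = 43.048457
  x_2 = 2.930000 - 43.048457×(2.930000 - (-0.180000))/(43.048457 - (-1.548632))
       = -0.072005
Iteration 2:
  f(2.930000) = 43.048457
  f(-0.072005) = -1.840808
  x_3 = -0.072005 - (-1.840808)×(-0.072005 - 2.930000)/(-1.840808 - 43.048457)
       = 0.051100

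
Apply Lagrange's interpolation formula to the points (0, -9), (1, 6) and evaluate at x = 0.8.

Lagrange interpolation formula:
P(x) = Σ yᵢ × Lᵢ(x)
where Lᵢ(x) = Π_{j≠i} (x - xⱼ)/(xᵢ - xⱼ)

L_0(0.8) = (0.8 - 1)/(0 - 1) = 0.200000
L_1(0.8) = (0.8 - 0)/(1 - 0) = 0.800000

P(0.8) = (-9)×L_0(0.8) + 6×L_1(0.8)
P(0.8) = 3.000000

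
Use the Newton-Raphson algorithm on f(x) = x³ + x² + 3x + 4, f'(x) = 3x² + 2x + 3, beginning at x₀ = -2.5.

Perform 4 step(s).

f(x) = x³ + x² + 3x + 4
f'(x) = 3x² + 2x + 3
x₀ = -2.5

Newton-Raphson formula: x_{n+1} = x_n - f(x_n)/f'(x_n)

Iteration 1:
  f(-2.500000) = -12.875000
  f'(-2.500000) = 16.750000
  x_1 = -2.500000 - (-12.875000)/16.750000 = -1.731343
Iteration 2:
  f(-1.731343) = -3.386268
  f'(-1.731343) = 8.529962
  x_2 = -1.731343 - (-3.386268)/8.529962 = -1.334358
Iteration 3:
  f(-1.334358) = -0.598403
  f'(-1.334358) = 5.672819
  x_3 = -1.334358 - (-0.598403)/5.672819 = -1.228872
Iteration 4:
  f(-1.228872) = -0.032242
  f'(-1.228872) = 5.072636
  x_4 = -1.228872 - (-0.032242)/5.072636 = -1.222516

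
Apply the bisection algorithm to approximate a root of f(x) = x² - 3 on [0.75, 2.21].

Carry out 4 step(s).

f(x) = x² - 3
Initial interval: [0.75, 2.21]

Iteration 1:
  c_1 = (0.750000 + 2.210000)/2 = 1.480000
  f(c_1) = f(1.480000) = -0.809600
  f(a) × f(c) ≥ 0, new interval: [1.480000, 2.210000]
Iteration 2:
  c_2 = (1.480000 + 2.210000)/2 = 1.845000
  f(c_2) = f(1.845000) = 0.404025
  f(a) × f(c) < 0, new interval: [1.480000, 1.845000]
Iteration 3:
  c_3 = (1.480000 + 1.845000)/2 = 1.662500
  f(c_3) = f(1.662500) = -0.236094
  f(a) × f(c) ≥ 0, new interval: [1.662500, 1.845000]
Iteration 4:
  c_4 = (1.662500 + 1.845000)/2 = 1.753750
  f(c_4) = f(1.753750) = 0.075639
  f(a) × f(c) < 0, new interval: [1.662500, 1.753750]

After 4 iteration(s), the approximation is c_4 = 1.753750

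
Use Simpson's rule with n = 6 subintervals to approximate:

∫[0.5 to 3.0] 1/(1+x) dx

f(x) = 1/(1+x)
a = 0.5, b = 3.0, n = 6
h = (b - a)/n = 0.416667

Simpson's rule: (h/3)[f(x₀) + 4f(x₁) + 2f(x₂) + ... + f(xₙ)]

x_0 = 0.5000, f(x_0) = 0.666667, coefficient = 1
x_1 = 0.9167, f(x_1) = 0.521739, coefficient = 4
x_2 = 1.3333, f(x_2) = 0.428571, coefficient = 2
x_3 = 1.7500, f(x_3) = 0.363636, coefficient = 4
x_4 = 2.1667, f(x_4) = 0.315789, coefficient = 2
x_5 = 2.5833, f(x_5) = 0.279070, coefficient = 4
x_6 = 3.0000, f(x_6) = 0.250000, coefficient = 1

I ≈ (0.416667/3) × 7.063170 = 0.980996
Exact value: 0.980829
Error: 0.000167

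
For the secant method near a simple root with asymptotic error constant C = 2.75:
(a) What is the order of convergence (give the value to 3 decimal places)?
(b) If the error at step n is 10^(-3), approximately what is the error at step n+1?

(a) Secant method has superlinear convergence with order φ = (1+√5)/2 ≈ 1.618.
    This means |e_{n+1}| ≈ C|e_n|^1.618.

(b) With |e_n| = 10^(-3) and C = 2.75:
    |e_{n+1}| ≈ 2.75 × (10^(-3))^1.618 = 2.75 × 10^(-4.85)

(a) ≈ 1.618 (golden ratio); (b) |e_{n+1}| ≈ 3.848e-05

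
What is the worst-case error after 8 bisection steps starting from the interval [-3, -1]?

Bisection error bound: |error| ≤ (b-a)/2^n
|error| ≤ (-1 - (-3))/2^8 = 2/2^8
|error| ≤ 0.0078125000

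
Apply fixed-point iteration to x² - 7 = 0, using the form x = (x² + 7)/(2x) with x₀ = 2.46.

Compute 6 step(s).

Equation: x² - 7 = 0
Fixed-point form: x = (x² + 7)/(2x)
x₀ = 2.46

x_1 = g(2.460000) = 2.652764
x_2 = g(2.652764) = 2.645761
x_3 = g(2.645761) = 2.645751
x_4 = g(2.645751) = 2.645751
x_5 = g(2.645751) = 2.645751
x_6 = g(2.645751) = 2.645751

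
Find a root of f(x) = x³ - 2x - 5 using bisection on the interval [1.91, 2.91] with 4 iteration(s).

f(x) = x³ - 2x - 5
Initial interval: [1.91, 2.91]

Iteration 1:
  c_1 = (1.910000 + 2.910000)/2 = 2.410000
  f(c_1) = f(2.410000) = 4.177521
  f(a) × f(c) < 0, new interval: [1.910000, 2.410000]
Iteration 2:
  c_2 = (1.910000 + 2.410000)/2 = 2.160000
  f(c_2) = f(2.160000) = 0.757696
  f(a) × f(c) < 0, new interval: [1.910000, 2.160000]
Iteration 3:
  c_3 = (1.910000 + 2.160000)/2 = 2.035000
  f(c_3) = f(2.035000) = -0.642607
  f(a) × f(c) ≥ 0, new interval: [2.035000, 2.160000]
Iteration 4:
  c_4 = (2.035000 + 2.160000)/2 = 2.097500
  f(c_4) = f(2.097500) = 0.032964
  f(a) × f(c) < 0, new interval: [2.035000, 2.097500]

After 4 iteration(s), the approximation is c_4 = 2.097500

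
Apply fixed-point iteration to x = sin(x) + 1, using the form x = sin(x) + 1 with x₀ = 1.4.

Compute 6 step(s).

Equation: x = sin(x) + 1
Fixed-point form: x = sin(x) + 1
x₀ = 1.4

x_1 = g(1.400000) = 1.985450
x_2 = g(1.985450) = 1.915256
x_3 = g(1.915256) = 1.941258
x_4 = g(1.941258) = 1.932160
x_5 = g(1.932160) = 1.935415
x_6 = g(1.935415) = 1.934260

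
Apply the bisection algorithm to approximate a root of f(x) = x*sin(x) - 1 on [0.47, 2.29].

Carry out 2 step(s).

f(x) = x*sin(x) - 1
Initial interval: [0.47, 2.29]

Iteration 1:
  c_1 = (0.470000 + 2.290000)/2 = 1.380000
  f(c_1) = f(1.380000) = 0.354958
  f(a) × f(c) < 0, new interval: [0.470000, 1.380000]
Iteration 2:
  c_2 = (0.470000 + 1.380000)/2 = 0.925000
  f(c_2) = f(0.925000) = -0.261276
  f(a) × f(c) ≥ 0, new interval: [0.925000, 1.380000]

After 2 iteration(s), the approximation is c_2 = 0.925000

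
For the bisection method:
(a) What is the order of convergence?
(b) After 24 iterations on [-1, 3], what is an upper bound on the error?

(a) Bisection has linear (order 1) convergence; the error is halved each step.

(b) Error bound = (b-a)/2^n = (3 - (-1))/2^{24}
    = 4/2^{24}

(a) 1 (linear); (b) error ≤ 2.38e-07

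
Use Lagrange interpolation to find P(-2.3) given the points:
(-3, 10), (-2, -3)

Lagrange interpolation formula:
P(x) = Σ yᵢ × Lᵢ(x)
where Lᵢ(x) = Π_{j≠i} (x - xⱼ)/(xᵢ - xⱼ)

L_0(-2.3) = (-2.3 - (-2))/(-3 - (-2)) = 0.300000
L_1(-2.3) = (-2.3 - (-3))/(-2 - (-3)) = 0.700000

P(-2.3) = 10×L_0(-2.3) + (-3)×L_1(-2.3)
P(-2.3) = 0.900000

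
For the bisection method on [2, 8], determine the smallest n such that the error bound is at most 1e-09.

We need (b-a)/2^n ≤ 1e-09
(8 - 2)/2^n ≤ 1e-09
6/2^n ≤ 1e-09
2^n ≥ 6000000000
n ≥ log₂(6000000000) = 32.48
n ≥ 33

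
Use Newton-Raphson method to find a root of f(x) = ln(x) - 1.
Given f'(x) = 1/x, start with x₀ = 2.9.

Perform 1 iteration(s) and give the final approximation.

f(x) = ln(x) - 1
f'(x) = 1/x
x₀ = 2.9

Newton-Raphson formula: x_{n+1} = x_n - f(x_n)/f'(x_n)

Iteration 1:
  f(2.900000) = 0.064711
  f'(2.900000) = 0.344828
  x_1 = 2.900000 - 0.064711/0.344828 = 2.712339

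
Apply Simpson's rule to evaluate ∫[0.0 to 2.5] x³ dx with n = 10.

f(x) = x³
a = 0.0, b = 2.5, n = 10
h = (b - a)/n = 0.250000

Simpson's rule: (h/3)[f(x₀) + 4f(x₁) + 2f(x₂) + ... + f(xₙ)]

x_0 = 0.0000, f(x_0) = 0.000000, coefficient = 1
x_1 = 0.2500, f(x_1) = 0.015625, coefficient = 4
x_2 = 0.5000, f(x_2) = 0.125000, coefficient = 2
x_3 = 0.7500, f(x_3) = 0.421875, coefficient = 4
x_4 = 1.0000, f(x_4) = 1.000000, coefficient = 2
x_5 = 1.2500, f(x_5) = 1.953125, coefficient = 4
x_6 = 1.5000, f(x_6) = 3.375000, coefficient = 2
x_7 = 1.7500, f(x_7) = 5.359375, coefficient = 4
x_8 = 2.0000, f(x_8) = 8.000000, coefficient = 2
x_9 = 2.2500, f(x_9) = 11.390625, coefficient = 4
x_10 = 2.5000, f(x_10) = 15.625000, coefficient = 1

I ≈ (0.250000/3) × 117.187500 = 9.765625
Exact value: 9.765625
Error: 0.000000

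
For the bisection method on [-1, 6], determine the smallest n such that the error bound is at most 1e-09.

We need (b-a)/2^n ≤ 1e-09
(6 - (-1))/2^n ≤ 1e-09
7/2^n ≤ 1e-09
2^n ≥ 7000000000
n ≥ log₂(7000000000) = 32.70
n ≥ 33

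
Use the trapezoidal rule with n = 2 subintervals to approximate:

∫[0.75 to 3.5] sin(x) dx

f(x) = sin(x)
a = 0.75, b = 3.5, n = 2
h = (b - a)/n = 1.375000

Trapezoidal rule: (h/2)[f(x₀) + 2f(x₁) + 2f(x₂) + ... + f(xₙ)]

x_0 = 0.7500, f(x_0) = 0.681639, coefficient = 1
x_1 = 2.1250, f(x_1) = 0.850320, coefficient = 2
x_2 = 3.5000, f(x_2) = -0.350783, coefficient = 1

I ≈ (1.375000/2) × 2.031495 = 1.396653
Exact value: 1.668146
Error: 0.271493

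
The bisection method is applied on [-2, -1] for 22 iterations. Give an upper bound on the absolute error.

Bisection error bound: |error| ≤ (b-a)/2^n
|error| ≤ (-1 - (-2))/2^22 = 1/2^22
|error| ≤ 0.0000002384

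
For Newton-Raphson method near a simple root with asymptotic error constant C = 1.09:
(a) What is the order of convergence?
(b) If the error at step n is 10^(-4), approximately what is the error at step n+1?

(a) Newton-Raphson has quadratic (order 2) convergence near simple roots.
    This means |e_{n+1}| ≈ C|e_n|².

(b) With |e_n| = 10^(-4) and C = 1.09:
    |e_{n+1}| ≈ 1.09 × (10^(-4))² = 1.09 × 10^(-8)

(a) 2 (quadratic); (b) |e_{n+1}| ≈ 1.090e-08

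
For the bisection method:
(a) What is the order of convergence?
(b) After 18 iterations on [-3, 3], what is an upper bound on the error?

(a) Bisection has linear (order 1) convergence; the error is halved each step.

(b) Error bound = (b-a)/2^n = (3 - (-3))/2^{18}
    = 6/2^{18}

(a) 1 (linear); (b) error ≤ 2.29e-05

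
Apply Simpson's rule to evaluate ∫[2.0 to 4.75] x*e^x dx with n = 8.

f(x) = x*e^x
a = 2.0, b = 4.75, n = 8
h = (b - a)/n = 0.343750

Simpson's rule: (h/3)[f(x₀) + 4f(x₁) + 2f(x₂) + ... + f(xₙ)]

x_0 = 2.0000, f(x_0) = 14.778112, coefficient = 1
x_1 = 2.3438, f(x_1) = 24.422436, coefficient = 4
x_2 = 2.6875, f(x_2) = 39.492524, coefficient = 2
x_3 = 3.0312, f(x_3) = 62.816958, coefficient = 4
x_4 = 3.3750, f(x_4) = 98.631958, coefficient = 2
x_5 = 3.7188, f(x_5) = 153.260270, coefficient = 4
x_6 = 4.0625, f(x_6) = 236.110177, coefficient = 2
x_7 = 4.4062, f(x_7) = 361.142995, coefficient = 4
x_8 = 4.7500, f(x_8) = 549.025352, coefficient = 1

I ≈ (0.343750/3) × 3718.843420 = 426.117475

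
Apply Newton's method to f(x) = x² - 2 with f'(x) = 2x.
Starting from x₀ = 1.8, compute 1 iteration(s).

f(x) = x² - 2
f'(x) = 2x
x₀ = 1.8

Newton-Raphson formula: x_{n+1} = x_n - f(x_n)/f'(x_n)

Iteration 1:
  f(1.800000) = 1.240000
  f'(1.800000) = 3.600000
  x_1 = 1.800000 - 1.240000/3.600000 = 1.455556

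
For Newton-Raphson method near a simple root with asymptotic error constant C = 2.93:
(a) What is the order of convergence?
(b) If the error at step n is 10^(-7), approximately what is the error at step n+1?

(a) Newton-Raphson has quadratic (order 2) convergence near simple roots.
    This means |e_{n+1}| ≈ C|e_n|².

(b) With |e_n| = 10^(-7) and C = 2.93:
    |e_{n+1}| ≈ 2.93 × (10^(-7))² = 2.93 × 10^(-14)

(a) 2 (quadratic); (b) |e_{n+1}| ≈ 2.930e-14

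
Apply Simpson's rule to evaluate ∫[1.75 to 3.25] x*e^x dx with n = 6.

f(x) = x*e^x
a = 1.75, b = 3.25, n = 6
h = (b - a)/n = 0.250000

Simpson's rule: (h/3)[f(x₀) + 4f(x₁) + 2f(x₂) + ... + f(xₙ)]

x_0 = 1.7500, f(x_0) = 10.070555, coefficient = 1
x_1 = 2.0000, f(x_1) = 14.778112, coefficient = 4
x_2 = 2.2500, f(x_2) = 21.347406, coefficient = 2
x_3 = 2.5000, f(x_3) = 30.456235, coefficient = 4
x_4 = 2.7500, f(x_4) = 43.017238, coefficient = 2
x_5 = 3.0000, f(x_5) = 60.256611, coefficient = 4
x_6 = 3.2500, f(x_6) = 83.818605, coefficient = 1

I ≈ (0.250000/3) × 644.582278 = 53.715190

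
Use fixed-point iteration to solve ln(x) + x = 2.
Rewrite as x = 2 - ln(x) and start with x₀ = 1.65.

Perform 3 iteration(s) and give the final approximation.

Equation: ln(x) + x = 2
Fixed-point form: x = 2 - ln(x)
x₀ = 1.65

x_1 = g(1.650000) = 1.499225
x_2 = g(1.499225) = 1.595052
x_3 = g(1.595052) = 1.533094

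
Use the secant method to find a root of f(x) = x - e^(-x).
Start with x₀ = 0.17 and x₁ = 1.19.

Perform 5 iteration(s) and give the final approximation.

f(x) = x - e^(-x)
x₀ = 0.17, x₁ = 1.19

Secant formula: x_{n+1} = x_n - f(x_n)(x_n - x_{n-1})/(f(x_n) - f(x_{n-1}))

Iteration 1:
  f(0.170000) = -0.673665
  f(1.190000) = 0.885779
  x_2 = 1.190000 - 0.885779×(1.190000 - 0.170000)/(0.885779 - (-0.673665))
       = 0.610630
Iteration 2:
  f(1.190000) = 0.885779
  f(0.610630) = 0.067622
  x_3 = 0.610630 - 0.067622×(0.610630 - 1.190000)/(0.067622 - 0.885779)
       = 0.562745
Iteration 3:
  f(0.610630) = 0.067622
  f(0.562745) = -0.006899
  x_4 = 0.562745 - (-0.006899)×(0.562745 - 0.610630)/(-0.006899 - 0.067622)
       = 0.567178
Iteration 4:
  f(0.562745) = -0.006899
  f(0.567178) = 0.000054
  x_5 = 0.567178 - 0.000054×(0.567178 - 0.562745)/(0.000054 - (-0.006899))
       = 0.567143
Iteration 5:
  f(0.567178) = 0.000054
  f(0.567143) = 0.000000
  x_6 = 0.567143 - 0.000000×(0.567143 - 0.567178)/(0.000000 - 0.000054)
       = 0.567143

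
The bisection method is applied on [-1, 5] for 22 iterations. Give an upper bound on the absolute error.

Bisection error bound: |error| ≤ (b-a)/2^n
|error| ≤ (5 - (-1))/2^22 = 6/2^22
|error| ≤ 0.0000014305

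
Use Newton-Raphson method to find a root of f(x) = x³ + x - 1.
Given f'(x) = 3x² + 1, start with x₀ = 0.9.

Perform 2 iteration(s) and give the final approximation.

f(x) = x³ + x - 1
f'(x) = 3x² + 1
x₀ = 0.9

Newton-Raphson formula: x_{n+1} = x_n - f(x_n)/f'(x_n)

Iteration 1:
  f(0.900000) = 0.629000
  f'(0.900000) = 3.430000
  x_1 = 0.900000 - 0.629000/3.430000 = 0.716618
Iteration 2:
  f(0.716618) = 0.084631
  f'(0.716618) = 2.540624
  x_2 = 0.716618 - 0.084631/2.540624 = 0.683307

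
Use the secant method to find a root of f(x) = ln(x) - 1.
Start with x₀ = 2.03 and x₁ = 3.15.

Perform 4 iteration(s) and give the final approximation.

f(x) = ln(x) - 1
x₀ = 2.03, x₁ = 3.15

Secant formula: x_{n+1} = x_n - f(x_n)(x_n - x_{n-1})/(f(x_n) - f(x_{n-1}))

Iteration 1:
  f(2.030000) = -0.291964
  f(3.150000) = 0.147402
  x_2 = 3.150000 - 0.147402×(3.150000 - 2.030000)/(0.147402 - (-0.291964))
       = 2.774253
Iteration 2:
  f(3.150000) = 0.147402
  f(2.774253) = 0.020381
  x_3 = 2.774253 - 0.020381×(2.774253 - 3.150000)/(0.020381 - 0.147402)
       = 2.713961
Iteration 3:
  f(2.774253) = 0.020381
  f(2.713961) = -0.001591
  x_4 = 2.713961 - (-0.001591)×(2.713961 - 2.774253)/(-0.001591 - 0.020381)
       = 2.718326
Iteration 4:
  f(2.713961) = -0.001591
  f(2.718326) = 0.000016
  x_5 = 2.718326 - 0.000016×(2.718326 - 2.713961)/(0.000016 - (-0.001591))
       = 2.718282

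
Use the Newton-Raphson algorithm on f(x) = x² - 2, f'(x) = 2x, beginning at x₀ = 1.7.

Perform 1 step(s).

f(x) = x² - 2
f'(x) = 2x
x₀ = 1.7

Newton-Raphson formula: x_{n+1} = x_n - f(x_n)/f'(x_n)

Iteration 1:
  f(1.700000) = 0.890000
  f'(1.700000) = 3.400000
  x_1 = 1.700000 - 0.890000/3.400000 = 1.438235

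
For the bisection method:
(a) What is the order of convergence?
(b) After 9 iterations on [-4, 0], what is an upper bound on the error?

(a) Bisection has linear (order 1) convergence; the error is halved each step.

(b) Error bound = (b-a)/2^n = (0 - (-4))/2^{9}
    = 4/2^{9}

(a) 1 (linear); (b) error ≤ 7.81e-03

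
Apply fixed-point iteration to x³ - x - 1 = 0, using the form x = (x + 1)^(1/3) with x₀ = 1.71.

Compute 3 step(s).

Equation: x³ - x - 1 = 0
Fixed-point form: x = (x + 1)^(1/3)
x₀ = 1.71

x_1 = g(1.710000) = 1.394194
x_2 = g(1.394194) = 1.337785
x_3 = g(1.337785) = 1.327195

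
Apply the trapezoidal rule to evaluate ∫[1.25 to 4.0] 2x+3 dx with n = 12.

f(x) = 2x+3
a = 1.25, b = 4.0, n = 12
h = (b - a)/n = 0.229167

Trapezoidal rule: (h/2)[f(x₀) + 2f(x₁) + 2f(x₂) + ... + f(xₙ)]

x_0 = 1.2500, f(x_0) = 5.500000, coefficient = 1
x_1 = 1.4792, f(x_1) = 5.958333, coefficient = 2
x_2 = 1.7083, f(x_2) = 6.416667, coefficient = 2
x_3 = 1.9375, f(x_3) = 6.875000, coefficient = 2
x_4 = 2.1667, f(x_4) = 7.333333, coefficient = 2
x_5 = 2.3958, f(x_5) = 7.791667, coefficient = 2
x_6 = 2.6250, f(x_6) = 8.250000, coefficient = 2
x_7 = 2.8542, f(x_7) = 8.708333, coefficient = 2
x_8 = 3.0833, f(x_8) = 9.166667, coefficient = 2
x_9 = 3.3125, f(x_9) = 9.625000, coefficient = 2
x_10 = 3.5417, f(x_10) = 10.083333, coefficient = 2
x_11 = 3.7708, f(x_11) = 10.541667, coefficient = 2
x_12 = 4.0000, f(x_12) = 11.000000, coefficient = 1

I ≈ (0.229167/2) × 198.000000 = 22.687500
Exact value: 22.687500
Error: 0.000000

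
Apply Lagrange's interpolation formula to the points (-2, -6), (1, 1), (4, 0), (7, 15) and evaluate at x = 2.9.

Lagrange interpolation formula:
P(x) = Σ yᵢ × Lᵢ(x)
where Lᵢ(x) = Π_{j≠i} (x - xⱼ)/(xᵢ - xⱼ)

L_0(2.9) = (2.9 - 1)/(-2 - 1) × (2.9 - 4)/(-2 - 4) × (2.9 - 7)/(-2 - 7) = -0.052895
L_1(2.9) = (2.9 - (-2))/(1 - (-2)) × (2.9 - 4)/(1 - 4) × (2.9 - 7)/(1 - 7) = 0.409241
L_2(2.9) = (2.9 - (-2))/(4 - (-2)) × (2.9 - 1)/(4 - 1) × (2.9 - 7)/(4 - 7) = 0.706870
L_3(2.9) = (2.9 - (-2))/(7 - (-2)) × (2.9 - 1)/(7 - 1) × (2.9 - 4)/(7 - 4) = -0.063216

P(2.9) = (-6)×L_0(2.9) + 1×L_1(2.9) + 0×L_2(2.9) + 15×L_3(2.9)
P(2.9) = -0.221630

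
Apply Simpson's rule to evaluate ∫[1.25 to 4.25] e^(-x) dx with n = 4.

f(x) = e^(-x)
a = 1.25, b = 4.25, n = 4
h = (b - a)/n = 0.750000

Simpson's rule: (h/3)[f(x₀) + 4f(x₁) + 2f(x₂) + ... + f(xₙ)]

x_0 = 1.2500, f(x_0) = 0.286505, coefficient = 1
x_1 = 2.0000, f(x_1) = 0.135335, coefficient = 4
x_2 = 2.7500, f(x_2) = 0.063928, coefficient = 2
x_3 = 3.5000, f(x_3) = 0.030197, coefficient = 4
x_4 = 4.2500, f(x_4) = 0.014264, coefficient = 1

I ≈ (0.750000/3) × 1.090755 = 0.272689
Exact value: 0.272241
Error: 0.000448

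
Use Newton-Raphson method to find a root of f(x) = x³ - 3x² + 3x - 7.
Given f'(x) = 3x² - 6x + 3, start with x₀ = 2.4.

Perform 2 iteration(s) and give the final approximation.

f(x) = x³ - 3x² + 3x - 7
f'(x) = 3x² - 6x + 3
x₀ = 2.4

Newton-Raphson formula: x_{n+1} = x_n - f(x_n)/f'(x_n)

Iteration 1:
  f(2.400000) = -3.256000
  f'(2.400000) = 5.880000
  x_1 = 2.400000 - (-3.256000)/5.880000 = 2.953741
Iteration 2:
  f(2.953741) = 1.457638
  f'(2.953741) = 11.451318
  x_2 = 2.953741 - 1.457638/11.451318 = 2.826452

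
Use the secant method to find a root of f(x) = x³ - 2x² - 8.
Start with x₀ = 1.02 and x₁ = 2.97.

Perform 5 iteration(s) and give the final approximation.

f(x) = x³ - 2x² - 8
x₀ = 1.02, x₁ = 2.97

Secant formula: x_{n+1} = x_n - f(x_n)(x_n - x_{n-1})/(f(x_n) - f(x_{n-1}))

Iteration 1:
  f(1.020000) = -9.019592
  f(2.970000) = 0.556273
  x_2 = 2.970000 - 0.556273×(2.970000 - 1.020000)/(0.556273 - (-9.019592))
       = 2.856722
Iteration 2:
  f(2.970000) = 0.556273
  f(2.856722) = -1.008408
  x_3 = 2.856722 - (-1.008408)×(2.856722 - 2.970000)/(-1.008408 - 0.556273)
       = 2.929728
Iteration 3:
  f(2.856722) = -1.008408
  f(2.929728) = -0.019865
  x_4 = 2.929728 - (-0.019865)×(2.929728 - 2.856722)/(-0.019865 - (-1.008408))
       = 2.931195
Iteration 4:
  f(2.929728) = -0.019865
  f(2.931195) = 0.000734
  x_5 = 2.931195 - 0.000734×(2.931195 - 2.929728)/(0.000734 - (-0.019865))
       = 2.931142
Iteration 5:
  f(2.931195) = 0.000734
  f(2.931142) = -0.000001
  x_6 = 2.931142 - (-0.000001)×(2.931142 - 2.931195)/(-0.000001 - 0.000734)
       = 2.931142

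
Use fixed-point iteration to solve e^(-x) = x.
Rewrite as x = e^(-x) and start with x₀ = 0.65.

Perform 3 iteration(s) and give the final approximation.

Equation: e^(-x) = x
Fixed-point form: x = e^(-x)
x₀ = 0.65

x_1 = g(0.650000) = 0.522046
x_2 = g(0.522046) = 0.593306
x_3 = g(0.593306) = 0.552498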